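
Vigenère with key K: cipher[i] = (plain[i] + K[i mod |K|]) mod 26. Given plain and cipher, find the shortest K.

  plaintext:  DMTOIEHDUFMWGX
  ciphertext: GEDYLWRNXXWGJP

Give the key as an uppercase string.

DSKK

  i= 0: G-D =  3 → D
  i= 1: E-M = 18 → S
  i= 2: D-T = 10 → K
  i= 3: Y-O = 10 → K
  i= 4: L-I =  3 → D
  i= 5: W-E = 18 → S
  i= 6: R-H = 10 → K
  i= 7: N-D = 10 → K
  i= 8: X-U =  3 → D
  i= 9: X-F = 18 → S
  i=10: W-M = 10 → K
  i=11: G-W = 10 → K
  i=12: J-G =  3 → D
  i=13: P-X = 18 → S
  shifts repeat with period 4: DSKK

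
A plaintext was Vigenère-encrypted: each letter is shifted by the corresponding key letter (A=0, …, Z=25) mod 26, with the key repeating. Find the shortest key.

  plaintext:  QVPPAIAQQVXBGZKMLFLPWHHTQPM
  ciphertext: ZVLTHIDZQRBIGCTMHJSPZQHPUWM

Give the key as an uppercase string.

  i= 0: Z-Q =  9 → J
  i= 1: V-V =  0 → A
  i= 2: L-P = 22 → W
  i= 3: T-P =  4 → E
  i= 4: H-A =  7 → H
  i= 5: I-I =  0 → A
  i= 6: D-A =  3 → D
  i= 7: Z-Q =  9 → J
  i= 8: Q-Q =  0 → A
  i= 9: R-V = 22 → W
  i=10: B-X =  4 → E
  i=11: I-B =  7 → H
  i=12: G-G =  0 → A
  i=13: C-Z =  3 → D
  i=14: T-K =  9 → J
  i=15: M-M =  0 → A
  i=16: H-L = 22 → W
  i=17: J-F =  4 → E
  i=18: S-L =  7 → H
  i=19: P-P =  0 → A
  i=20: Z-W =  3 → D
  i=21: Q-H =  9 → J
  i=22: H-H =  0 → A
  i=23: P-T = 22 → W
  i=24: U-Q =  4 → E
  i=25: W-P =  7 → H
  i=26: M-M =  0 → A
  shifts repeat with period 7: JAWEHAD

JAWEHAD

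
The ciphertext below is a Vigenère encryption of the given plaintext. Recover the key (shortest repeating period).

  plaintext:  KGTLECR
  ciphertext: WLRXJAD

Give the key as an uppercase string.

  i= 0: W-K = 12 → M
  i= 1: L-G =  5 → F
  i= 2: R-T = 24 → Y
  i= 3: X-L = 12 → M
  i= 4: J-E =  5 → F
  i= 5: A-C = 24 → Y
  i= 6: D-R = 12 → M
  shifts repeat with period 3: MFY

MFY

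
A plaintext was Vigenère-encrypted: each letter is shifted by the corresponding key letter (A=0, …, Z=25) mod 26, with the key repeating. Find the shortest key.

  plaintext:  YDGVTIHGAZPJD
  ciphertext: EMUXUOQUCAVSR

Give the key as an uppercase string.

GJOCB

  i= 0: E-Y =  6 → G
  i= 1: M-D =  9 → J
  i= 2: U-G = 14 → O
  i= 3: X-V =  2 → C
  i= 4: U-T =  1 → B
  i= 5: O-I =  6 → G
  i= 6: Q-H =  9 → J
  i= 7: U-G = 14 → O
  i= 8: C-A =  2 → C
  i= 9: A-Z =  1 → B
  i=10: V-P =  6 → G
  i=11: S-J =  9 → J
  i=12: R-D = 14 → O
  shifts repeat with period 5: GJOCB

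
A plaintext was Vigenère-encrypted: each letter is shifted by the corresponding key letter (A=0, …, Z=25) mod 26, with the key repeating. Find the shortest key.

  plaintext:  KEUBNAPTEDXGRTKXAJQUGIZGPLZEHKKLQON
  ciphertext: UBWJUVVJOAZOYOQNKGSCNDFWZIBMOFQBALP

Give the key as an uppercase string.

KXCIHVGQ

  i= 0: U-K = 10 → K
  i= 1: B-E = 23 → X
  i= 2: W-U =  2 → C
  i= 3: J-B =  8 → I
  i= 4: U-N =  7 → H
  i= 5: V-A = 21 → V
  i= 6: V-P =  6 → G
  i= 7: J-T = 16 → Q
  i= 8: O-E = 10 → K
  i= 9: A-D = 23 → X
  i=10: Z-X =  2 → C
  i=11: O-G =  8 → I
  i=12: Y-R =  7 → H
  i=13: O-T = 21 → V
  i=14: Q-K =  6 → G
  i=15: N-X = 16 → Q
  i=16: K-A = 10 → K
  i=17: G-J = 23 → X
  i=18: S-Q =  2 → C
  i=19: C-U =  8 → I
  i=20: N-G =  7 → H
  i=21: D-I = 21 → V
  i=22: F-Z =  6 → G
  i=23: W-G = 16 → Q
  i=24: Z-P = 10 → K
  i=25: I-L = 23 → X
  i=26: B-Z =  2 → C
  i=27: M-E =  8 → I
  i=28: O-H =  7 → H
  i=29: F-K = 21 → V
  i=30: Q-K =  6 → G
  i=31: B-L = 16 → Q
  i=32: A-Q = 10 → K
  i=33: L-O = 23 → X
  i=34: P-N =  2 → C
  shifts repeat with period 8: KXCIHVGQ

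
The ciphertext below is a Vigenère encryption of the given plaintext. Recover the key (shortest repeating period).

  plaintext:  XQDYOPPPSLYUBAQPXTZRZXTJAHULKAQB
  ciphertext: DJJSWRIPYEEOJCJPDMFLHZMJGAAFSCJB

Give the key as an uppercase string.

  i= 0: D-X =  6 → G
  i= 1: J-Q = 19 → T
  i= 2: J-D =  6 → G
  i= 3: S-Y = 20 → U
  i= 4: W-O =  8 → I
  i= 5: R-P =  2 → C
  i= 6: I-P = 19 → T
  i= 7: P-P =  0 → A
  i= 8: Y-S =  6 → G
  i= 9: E-L = 19 → T
  i=10: E-Y =  6 → G
  i=11: O-U = 20 → U
  i=12: J-B =  8 → I
  i=13: C-A =  2 → C
  i=14: J-Q = 19 → T
  i=15: P-P =  0 → A
  i=16: D-X =  6 → G
  i=17: M-T = 19 → T
  i=18: F-Z =  6 → G
  i=19: L-R = 20 → U
  i=20: H-Z =  8 → I
  i=21: Z-X =  2 → C
  i=22: M-T = 19 → T
  i=23: J-J =  0 → A
  i=24: G-A =  6 → G
  i=25: A-H = 19 → T
  i=26: A-U =  6 → G
  i=27: F-L = 20 → U
  i=28: S-K =  8 → I
  i=29: C-A =  2 → C
  i=30: J-Q = 19 → T
  i=31: B-B =  0 → A
  shifts repeat with period 8: GTGUICTA

GTGUICTA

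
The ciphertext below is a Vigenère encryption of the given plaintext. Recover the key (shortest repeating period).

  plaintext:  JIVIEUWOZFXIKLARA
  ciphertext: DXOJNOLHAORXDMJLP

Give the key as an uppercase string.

  i= 0: D-J = 20 → U
  i= 1: X-I = 15 → P
  i= 2: O-V = 19 → T
  i= 3: J-I =  1 → B
  i= 4: N-E =  9 → J
  i= 5: O-U = 20 → U
  i= 6: L-W = 15 → P
  i= 7: H-O = 19 → T
  i= 8: A-Z =  1 → B
  i= 9: O-F =  9 → J
  i=10: R-X = 20 → U
  i=11: X-I = 15 → P
  i=12: D-K = 19 → T
  i=13: M-L =  1 → B
  i=14: J-A =  9 → J
  i=15: L-R = 20 → U
  i=16: P-A = 15 → P
  shifts repeat with period 5: UPTBJ

UPTBJ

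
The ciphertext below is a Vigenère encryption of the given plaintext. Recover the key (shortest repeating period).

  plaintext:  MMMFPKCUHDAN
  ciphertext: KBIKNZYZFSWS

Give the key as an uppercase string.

  i= 0: K-M = 24 → Y
  i= 1: B-M = 15 → P
  i= 2: I-M = 22 → W
  i= 3: K-F =  5 → F
  i= 4: N-P = 24 → Y
  i= 5: Z-K = 15 → P
  i= 6: Y-C = 22 → W
  i= 7: Z-U =  5 → F
  i= 8: F-H = 24 → Y
  i= 9: S-D = 15 → P
  i=10: W-A = 22 → W
  i=11: S-N =  5 → F
  shifts repeat with period 4: YPWF

YPWF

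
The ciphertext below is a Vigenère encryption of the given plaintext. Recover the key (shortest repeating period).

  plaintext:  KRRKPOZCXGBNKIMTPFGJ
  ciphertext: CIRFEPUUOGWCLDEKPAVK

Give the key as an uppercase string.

  i= 0: C-K = 18 → S
  i= 1: I-R = 17 → R
  i= 2: R-R =  0 → A
  i= 3: F-K = 21 → V
  i= 4: E-P = 15 → P
  i= 5: P-O =  1 → B
  i= 6: U-Z = 21 → V
  i= 7: U-C = 18 → S
  i= 8: O-X = 17 → R
  i= 9: G-G =  0 → A
  i=10: W-B = 21 → V
  i=11: C-N = 15 → P
  i=12: L-K =  1 → B
  i=13: D-I = 21 → V
  i=14: E-M = 18 → S
  i=15: K-T = 17 → R
  i=16: P-P =  0 → A
  i=17: A-F = 21 → V
  i=18: V-G = 15 → P
  i=19: K-J =  1 → B
  shifts repeat with period 7: SRAVPBV

SRAVPBV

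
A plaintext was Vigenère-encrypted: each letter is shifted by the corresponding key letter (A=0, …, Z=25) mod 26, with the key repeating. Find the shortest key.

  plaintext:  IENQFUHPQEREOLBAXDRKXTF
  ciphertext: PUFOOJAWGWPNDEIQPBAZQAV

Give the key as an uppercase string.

HQSYJPT

  i= 0: P-I =  7 → H
  i= 1: U-E = 16 → Q
  i= 2: F-N = 18 → S
  i= 3: O-Q = 24 → Y
  i= 4: O-F =  9 → J
  i= 5: J-U = 15 → P
  i= 6: A-H = 19 → T
  i= 7: W-P =  7 → H
  i= 8: G-Q = 16 → Q
  i= 9: W-E = 18 → S
  i=10: P-R = 24 → Y
  i=11: N-E =  9 → J
  i=12: D-O = 15 → P
  i=13: E-L = 19 → T
  i=14: I-B =  7 → H
  i=15: Q-A = 16 → Q
  i=16: P-X = 18 → S
  i=17: B-D = 24 → Y
  i=18: A-R =  9 → J
  i=19: Z-K = 15 → P
  i=20: Q-X = 19 → T
  i=21: A-T =  7 → H
  i=22: V-F = 16 → Q
  shifts repeat with period 7: HQSYJPT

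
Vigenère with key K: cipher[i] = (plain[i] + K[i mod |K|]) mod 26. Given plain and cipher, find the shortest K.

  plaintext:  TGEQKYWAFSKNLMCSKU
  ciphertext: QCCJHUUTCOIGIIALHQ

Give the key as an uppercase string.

  i= 0: Q-T = 23 → X
  i= 1: C-G = 22 → W
  i= 2: C-E = 24 → Y
  i= 3: J-Q = 19 → T
  i= 4: H-K = 23 → X
  i= 5: U-Y = 22 → W
  i= 6: U-W = 24 → Y
  i= 7: T-A = 19 → T
  i= 8: C-F = 23 → X
  i= 9: O-S = 22 → W
  i=10: I-K = 24 → Y
  i=11: G-N = 19 → T
  i=12: I-L = 23 → X
  i=13: I-M = 22 → W
  i=14: A-C = 24 → Y
  i=15: L-S = 19 → T
  i=16: H-K = 23 → X
  i=17: Q-U = 22 → W
  shifts repeat with period 4: XWYT

XWYT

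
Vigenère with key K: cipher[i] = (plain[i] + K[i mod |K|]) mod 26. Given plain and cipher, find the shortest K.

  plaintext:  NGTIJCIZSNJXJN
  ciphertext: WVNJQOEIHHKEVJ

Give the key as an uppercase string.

JPUBHMW

  i= 0: W-N =  9 → J
  i= 1: V-G = 15 → P
  i= 2: N-T = 20 → U
  i= 3: J-I =  1 → B
  i= 4: Q-J =  7 → H
  i= 5: O-C = 12 → M
  i= 6: E-I = 22 → W
  i= 7: I-Z =  9 → J
  i= 8: H-S = 15 → P
  i= 9: H-N = 20 → U
  i=10: K-J =  1 → B
  i=11: E-X =  7 → H
  i=12: V-J = 12 → M
  i=13: J-N = 22 → W
  shifts repeat with period 7: JPUBHMW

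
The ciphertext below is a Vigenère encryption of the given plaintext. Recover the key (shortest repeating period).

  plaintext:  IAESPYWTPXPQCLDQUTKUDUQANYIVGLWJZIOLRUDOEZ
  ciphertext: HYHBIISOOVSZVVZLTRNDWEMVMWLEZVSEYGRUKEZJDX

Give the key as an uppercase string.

ZYDJTKWV

  i= 0: H-I = 25 → Z
  i= 1: Y-A = 24 → Y
  i= 2: H-E =  3 → D
  i= 3: B-S =  9 → J
  i= 4: I-P = 19 → T
  i= 5: I-Y = 10 → K
  i= 6: S-W = 22 → W
  i= 7: O-T = 21 → V
  i= 8: O-P = 25 → Z
  i= 9: V-X = 24 → Y
  i=10: S-P =  3 → D
  i=11: Z-Q =  9 → J
  i=12: V-C = 19 → T
  i=13: V-L = 10 → K
  i=14: Z-D = 22 → W
  i=15: L-Q = 21 → V
  i=16: T-U = 25 → Z
  i=17: R-T = 24 → Y
  i=18: N-K =  3 → D
  i=19: D-U =  9 → J
  i=20: W-D = 19 → T
  i=21: E-U = 10 → K
  i=22: M-Q = 22 → W
  i=23: V-A = 21 → V
  i=24: M-N = 25 → Z
  i=25: W-Y = 24 → Y
  i=26: L-I =  3 → D
  i=27: E-V =  9 → J
  i=28: Z-G = 19 → T
  i=29: V-L = 10 → K
  i=30: S-W = 22 → W
  i=31: E-J = 21 → V
  i=32: Y-Z = 25 → Z
  i=33: G-I = 24 → Y
  i=34: R-O =  3 → D
  i=35: U-L =  9 → J
  i=36: K-R = 19 → T
  i=37: E-U = 10 → K
  i=38: Z-D = 22 → W
  i=39: J-O = 21 → V
  i=40: D-E = 25 → Z
  i=41: X-Z = 24 → Y
  shifts repeat with period 8: ZYDJTKWV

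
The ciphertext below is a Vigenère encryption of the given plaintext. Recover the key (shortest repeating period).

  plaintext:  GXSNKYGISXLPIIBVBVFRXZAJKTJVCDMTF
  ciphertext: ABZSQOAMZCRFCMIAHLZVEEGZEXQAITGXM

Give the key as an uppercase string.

  i= 0: A-G = 20 → U
  i= 1: B-X =  4 → E
  i= 2: Z-S =  7 → H
  i= 3: S-N =  5 → F
  i= 4: Q-K =  6 → G
  i= 5: O-Y = 16 → Q
  i= 6: A-G = 20 → U
  i= 7: M-I =  4 → E
  i= 8: Z-S =  7 → H
  i= 9: C-X =  5 → F
  i=10: R-L =  6 → G
  i=11: F-P = 16 → Q
  i=12: C-I = 20 → U
  i=13: M-I =  4 → E
  i=14: I-B =  7 → H
  i=15: A-V =  5 → F
  i=16: H-B =  6 → G
  i=17: L-V = 16 → Q
  i=18: Z-F = 20 → U
  i=19: V-R =  4 → E
  i=20: E-X =  7 → H
  i=21: E-Z =  5 → F
  i=22: G-A =  6 → G
  i=23: Z-J = 16 → Q
  i=24: E-K = 20 → U
  i=25: X-T =  4 → E
  i=26: Q-J =  7 → H
  i=27: A-V =  5 → F
  i=28: I-C =  6 → G
  i=29: T-D = 16 → Q
  i=30: G-M = 20 → U
  i=31: X-T =  4 → E
  i=32: M-F =  7 → H
  shifts repeat with period 6: UEHFGQ

UEHFGQ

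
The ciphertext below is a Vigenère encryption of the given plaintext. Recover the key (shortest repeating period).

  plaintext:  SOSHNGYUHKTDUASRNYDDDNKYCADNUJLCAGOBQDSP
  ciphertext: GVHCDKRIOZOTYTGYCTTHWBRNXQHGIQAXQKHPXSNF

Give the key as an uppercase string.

  i= 0: G-S = 14 → O
  i= 1: V-O =  7 → H
  i= 2: H-S = 15 → P
  i= 3: C-H = 21 → V
  i= 4: D-N = 16 → Q
  i= 5: K-G =  4 → E
  i= 6: R-Y = 19 → T
  i= 7: I-U = 14 → O
  i= 8: O-H =  7 → H
  i= 9: Z-K = 15 → P
  i=10: O-T = 21 → V
  i=11: T-D = 16 → Q
  i=12: Y-U =  4 → E
  i=13: T-A = 19 → T
  i=14: G-S = 14 → O
  i=15: Y-R =  7 → H
  i=16: C-N = 15 → P
  i=17: T-Y = 21 → V
  i=18: T-D = 16 → Q
  i=19: H-D =  4 → E
  i=20: W-D = 19 → T
  i=21: B-N = 14 → O
  i=22: R-K =  7 → H
  i=23: N-Y = 15 → P
  i=24: X-C = 21 → V
  i=25: Q-A = 16 → Q
  i=26: H-D =  4 → E
  i=27: G-N = 19 → T
  i=28: I-U = 14 → O
  i=29: Q-J =  7 → H
  i=30: A-L = 15 → P
  i=31: X-C = 21 → V
  i=32: Q-A = 16 → Q
  i=33: K-G =  4 → E
  i=34: H-O = 19 → T
  i=35: P-B = 14 → O
  i=36: X-Q =  7 → H
  i=37: S-D = 15 → P
  i=38: N-S = 21 → V
  i=39: F-P = 16 → Q
  shifts repeat with period 7: OHPVQET

OHPVQET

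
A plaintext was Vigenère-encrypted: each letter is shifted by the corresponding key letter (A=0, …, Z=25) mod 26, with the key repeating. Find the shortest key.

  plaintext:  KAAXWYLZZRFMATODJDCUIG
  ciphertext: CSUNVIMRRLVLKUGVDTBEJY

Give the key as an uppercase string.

SSUQZKB

  i= 0: C-K = 18 → S
  i= 1: S-A = 18 → S
  i= 2: U-A = 20 → U
  i= 3: N-X = 16 → Q
  i= 4: V-W = 25 → Z
  i= 5: I-Y = 10 → K
  i= 6: M-L =  1 → B
  i= 7: R-Z = 18 → S
  i= 8: R-Z = 18 → S
  i= 9: L-R = 20 → U
  i=10: V-F = 16 → Q
  i=11: L-M = 25 → Z
  i=12: K-A = 10 → K
  i=13: U-T =  1 → B
  i=14: G-O = 18 → S
  i=15: V-D = 18 → S
  i=16: D-J = 20 → U
  i=17: T-D = 16 → Q
  i=18: B-C = 25 → Z
  i=19: E-U = 10 → K
  i=20: J-I =  1 → B
  i=21: Y-G = 18 → S
  shifts repeat with period 7: SSUQZKB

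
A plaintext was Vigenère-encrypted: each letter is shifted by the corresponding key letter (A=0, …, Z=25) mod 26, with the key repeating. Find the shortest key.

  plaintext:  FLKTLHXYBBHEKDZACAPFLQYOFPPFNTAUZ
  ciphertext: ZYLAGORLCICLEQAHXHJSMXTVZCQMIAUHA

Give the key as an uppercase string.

  i= 0: Z-F = 20 → U
  i= 1: Y-L = 13 → N
  i= 2: L-K =  1 → B
  i= 3: A-T =  7 → H
  i= 4: G-L = 21 → V
  i= 5: O-H =  7 → H
  i= 6: R-X = 20 → U
  i= 7: L-Y = 13 → N
  i= 8: C-B =  1 → B
  i= 9: I-B =  7 → H
  i=10: C-H = 21 → V
  i=11: L-E =  7 → H
  i=12: E-K = 20 → U
  i=13: Q-D = 13 → N
  i=14: A-Z =  1 → B
  i=15: H-A =  7 → H
  i=16: X-C = 21 → V
  i=17: H-A =  7 → H
  i=18: J-P = 20 → U
  i=19: S-F = 13 → N
  i=20: M-L =  1 → B
  i=21: X-Q =  7 → H
  i=22: T-Y = 21 → V
  i=23: V-O =  7 → H
  i=24: Z-F = 20 → U
  i=25: C-P = 13 → N
  i=26: Q-P =  1 → B
  i=27: M-F =  7 → H
  i=28: I-N = 21 → V
  i=29: A-T =  7 → H
  i=30: U-A = 20 → U
  i=31: H-U = 13 → N
  i=32: A-Z =  1 → B
  shifts repeat with period 6: UNBHVH

UNBHVH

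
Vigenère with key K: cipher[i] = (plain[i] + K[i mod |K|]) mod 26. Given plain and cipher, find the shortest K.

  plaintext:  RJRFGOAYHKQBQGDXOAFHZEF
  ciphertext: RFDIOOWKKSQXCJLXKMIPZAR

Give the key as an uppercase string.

  i= 0: R-R =  0 → A
  i= 1: F-J = 22 → W
  i= 2: D-R = 12 → M
  i= 3: I-F =  3 → D
  i= 4: O-G =  8 → I
  i= 5: O-O =  0 → A
  i= 6: W-A = 22 → W
  i= 7: K-Y = 12 → M
  i= 8: K-H =  3 → D
  i= 9: S-K =  8 → I
  i=10: Q-Q =  0 → A
  i=11: X-B = 22 → W
  i=12: C-Q = 12 → M
  i=13: J-G =  3 → D
  i=14: L-D =  8 → I
  i=15: X-X =  0 → A
  i=16: K-O = 22 → W
  i=17: M-A = 12 → M
  i=18: I-F =  3 → D
  i=19: P-H =  8 → I
  i=20: Z-Z =  0 → A
  i=21: A-E = 22 → W
  i=22: R-F = 12 → M
  shifts repeat with period 5: AWMDI

AWMDI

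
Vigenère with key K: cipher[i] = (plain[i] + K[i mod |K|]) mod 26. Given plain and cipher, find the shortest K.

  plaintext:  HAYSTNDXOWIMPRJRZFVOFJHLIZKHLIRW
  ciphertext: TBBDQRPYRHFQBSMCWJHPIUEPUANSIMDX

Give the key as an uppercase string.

MBDLXE

  i= 0: T-H = 12 → M
  i= 1: B-A =  1 → B
  i= 2: B-Y =  3 → D
  i= 3: D-S = 11 → L
  i= 4: Q-T = 23 → X
  i= 5: R-N =  4 → E
  i= 6: P-D = 12 → M
  i= 7: Y-X =  1 → B
  i= 8: R-O =  3 → D
  i= 9: H-W = 11 → L
  i=10: F-I = 23 → X
  i=11: Q-M =  4 → E
  i=12: B-P = 12 → M
  i=13: S-R =  1 → B
  i=14: M-J =  3 → D
  i=15: C-R = 11 → L
  i=16: W-Z = 23 → X
  i=17: J-F =  4 → E
  i=18: H-V = 12 → M
  i=19: P-O =  1 → B
  i=20: I-F =  3 → D
  i=21: U-J = 11 → L
  i=22: E-H = 23 → X
  i=23: P-L =  4 → E
  i=24: U-I = 12 → M
  i=25: A-Z =  1 → B
  i=26: N-K =  3 → D
  i=27: S-H = 11 → L
  i=28: I-L = 23 → X
  i=29: M-I =  4 → E
  i=30: D-R = 12 → M
  i=31: X-W =  1 → B
  shifts repeat with period 6: MBDLXE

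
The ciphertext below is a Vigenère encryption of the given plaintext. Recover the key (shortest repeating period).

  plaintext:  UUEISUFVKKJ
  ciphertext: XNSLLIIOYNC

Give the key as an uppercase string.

  i= 0: X-U =  3 → D
  i= 1: N-U = 19 → T
  i= 2: S-E = 14 → O
  i= 3: L-I =  3 → D
  i= 4: L-S = 19 → T
  i= 5: I-U = 14 → O
  i= 6: I-F =  3 → D
  i= 7: O-V = 19 → T
  i= 8: Y-K = 14 → O
  i= 9: N-K =  3 → D
  i=10: C-J = 19 → T
  shifts repeat with period 3: DTO

DTO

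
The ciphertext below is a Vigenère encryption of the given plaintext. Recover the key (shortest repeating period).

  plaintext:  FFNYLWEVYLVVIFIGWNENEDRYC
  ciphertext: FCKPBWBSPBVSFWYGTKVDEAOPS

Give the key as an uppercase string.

AXXRQ

  i= 0: F-F =  0 → A
  i= 1: C-F = 23 → X
  i= 2: K-N = 23 → X
  i= 3: P-Y = 17 → R
  i= 4: B-L = 16 → Q
  i= 5: W-W =  0 → A
  i= 6: B-E = 23 → X
  i= 7: S-V = 23 → X
  i= 8: P-Y = 17 → R
  i= 9: B-L = 16 → Q
  i=10: V-V =  0 → A
  i=11: S-V = 23 → X
  i=12: F-I = 23 → X
  i=13: W-F = 17 → R
  i=14: Y-I = 16 → Q
  i=15: G-G =  0 → A
  i=16: T-W = 23 → X
  i=17: K-N = 23 → X
  i=18: V-E = 17 → R
  i=19: D-N = 16 → Q
  i=20: E-E =  0 → A
  i=21: A-D = 23 → X
  i=22: O-R = 23 → X
  i=23: P-Y = 17 → R
  i=24: S-C = 16 → Q
  shifts repeat with period 5: AXXRQ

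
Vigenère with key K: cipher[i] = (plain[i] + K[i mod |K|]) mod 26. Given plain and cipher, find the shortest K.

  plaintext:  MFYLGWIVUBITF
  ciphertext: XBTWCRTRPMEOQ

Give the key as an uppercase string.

  i= 0: X-M = 11 → L
  i= 1: B-F = 22 → W
  i= 2: T-Y = 21 → V
  i= 3: W-L = 11 → L
  i= 4: C-G = 22 → W
  i= 5: R-W = 21 → V
  i= 6: T-I = 11 → L
  i= 7: R-V = 22 → W
  i= 8: P-U = 21 → V
  i= 9: M-B = 11 → L
  i=10: E-I = 22 → W
  i=11: O-T = 21 → V
  i=12: Q-F = 11 → L
  shifts repeat with period 3: LWV

LWV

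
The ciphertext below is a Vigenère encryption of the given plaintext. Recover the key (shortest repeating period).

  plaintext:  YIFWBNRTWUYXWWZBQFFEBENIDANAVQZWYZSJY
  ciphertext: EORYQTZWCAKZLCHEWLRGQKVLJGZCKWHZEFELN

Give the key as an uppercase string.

GGMCPGID

  i= 0: E-Y =  6 → G
  i= 1: O-I =  6 → G
  i= 2: R-F = 12 → M
  i= 3: Y-W =  2 → C
  i= 4: Q-B = 15 → P
  i= 5: T-N =  6 → G
  i= 6: Z-R =  8 → I
  i= 7: W-T =  3 → D
  i= 8: C-W =  6 → G
  i= 9: A-U =  6 → G
  i=10: K-Y = 12 → M
  i=11: Z-X =  2 → C
  i=12: L-W = 15 → P
  i=13: C-W =  6 → G
  i=14: H-Z =  8 → I
  i=15: E-B =  3 → D
  i=16: W-Q =  6 → G
  i=17: L-F =  6 → G
  i=18: R-F = 12 → M
  i=19: G-E =  2 → C
  i=20: Q-B = 15 → P
  i=21: K-E =  6 → G
  i=22: V-N =  8 → I
  i=23: L-I =  3 → D
  i=24: J-D =  6 → G
  i=25: G-A =  6 → G
  i=26: Z-N = 12 → M
  i=27: C-A =  2 → C
  i=28: K-V = 15 → P
  i=29: W-Q =  6 → G
  i=30: H-Z =  8 → I
  i=31: Z-W =  3 → D
  i=32: E-Y =  6 → G
  i=33: F-Z =  6 → G
  i=34: E-S = 12 → M
  i=35: L-J =  2 → C
  i=36: N-Y = 15 → P
  shifts repeat with period 8: GGMCPGID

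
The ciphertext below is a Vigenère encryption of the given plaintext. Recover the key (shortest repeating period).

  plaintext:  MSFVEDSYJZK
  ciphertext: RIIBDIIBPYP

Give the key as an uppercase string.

FQDGZ

  i= 0: R-M =  5 → F
  i= 1: I-S = 16 → Q
  i= 2: I-F =  3 → D
  i= 3: B-V =  6 → G
  i= 4: D-E = 25 → Z
  i= 5: I-D =  5 → F
  i= 6: I-S = 16 → Q
  i= 7: B-Y =  3 → D
  i= 8: P-J =  6 → G
  i= 9: Y-Z = 25 → Z
  i=10: P-K =  5 → F
  shifts repeat with period 5: FQDGZ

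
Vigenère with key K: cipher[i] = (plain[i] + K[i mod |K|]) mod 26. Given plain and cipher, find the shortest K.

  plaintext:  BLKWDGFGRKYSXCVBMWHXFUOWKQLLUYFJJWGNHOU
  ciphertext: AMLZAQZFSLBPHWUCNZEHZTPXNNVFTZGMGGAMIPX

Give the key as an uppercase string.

ZBBDXKU

  i= 0: A-B = 25 → Z
  i= 1: M-L =  1 → B
  i= 2: L-K =  1 → B
  i= 3: Z-W =  3 → D
  i= 4: A-D = 23 → X
  i= 5: Q-G = 10 → K
  i= 6: Z-F = 20 → U
  i= 7: F-G = 25 → Z
  i= 8: S-R =  1 → B
  i= 9: L-K =  1 → B
  i=10: B-Y =  3 → D
  i=11: P-S = 23 → X
  i=12: H-X = 10 → K
  i=13: W-C = 20 → U
  i=14: U-V = 25 → Z
  i=15: C-B =  1 → B
  i=16: N-M =  1 → B
  i=17: Z-W =  3 → D
  i=18: E-H = 23 → X
  i=19: H-X = 10 → K
  i=20: Z-F = 20 → U
  i=21: T-U = 25 → Z
  i=22: P-O =  1 → B
  i=23: X-W =  1 → B
  i=24: N-K =  3 → D
  i=25: N-Q = 23 → X
  i=26: V-L = 10 → K
  i=27: F-L = 20 → U
  i=28: T-U = 25 → Z
  i=29: Z-Y =  1 → B
  i=30: G-F =  1 → B
  i=31: M-J =  3 → D
  i=32: G-J = 23 → X
  i=33: G-W = 10 → K
  i=34: A-G = 20 → U
  i=35: M-N = 25 → Z
  i=36: I-H =  1 → B
  i=37: P-O =  1 → B
  i=38: X-U =  3 → D
  shifts repeat with period 7: ZBBDXKU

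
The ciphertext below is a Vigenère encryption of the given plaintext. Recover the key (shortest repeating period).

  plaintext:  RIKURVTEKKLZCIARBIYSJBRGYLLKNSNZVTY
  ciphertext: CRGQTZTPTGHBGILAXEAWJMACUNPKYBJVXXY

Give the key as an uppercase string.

LJWWCEA

  i= 0: C-R = 11 → L
  i= 1: R-I =  9 → J
  i= 2: G-K = 22 → W
  i= 3: Q-U = 22 → W
  i= 4: T-R =  2 → C
  i= 5: Z-V =  4 → E
  i= 6: T-T =  0 → A
  i= 7: P-E = 11 → L
  i= 8: T-K =  9 → J
  i= 9: G-K = 22 → W
  i=10: H-L = 22 → W
  i=11: B-Z =  2 → C
  i=12: G-C =  4 → E
  i=13: I-I =  0 → A
  i=14: L-A = 11 → L
  i=15: A-R =  9 → J
  i=16: X-B = 22 → W
  i=17: E-I = 22 → W
  i=18: A-Y =  2 → C
  i=19: W-S =  4 → E
  i=20: J-J =  0 → A
  i=21: M-B = 11 → L
  i=22: A-R =  9 → J
  i=23: C-G = 22 → W
  i=24: U-Y = 22 → W
  i=25: N-L =  2 → C
  i=26: P-L =  4 → E
  i=27: K-K =  0 → A
  i=28: Y-N = 11 → L
  i=29: B-S =  9 → J
  i=30: J-N = 22 → W
  i=31: V-Z = 22 → W
  i=32: X-V =  2 → C
  i=33: X-T =  4 → E
  i=34: Y-Y =  0 → A
  shifts repeat with period 7: LJWWCEA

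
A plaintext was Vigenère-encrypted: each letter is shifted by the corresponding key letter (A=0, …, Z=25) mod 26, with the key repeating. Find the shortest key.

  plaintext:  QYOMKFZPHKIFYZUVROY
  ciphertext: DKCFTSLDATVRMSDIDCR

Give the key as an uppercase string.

NMOTJ

  i= 0: D-Q = 13 → N
  i= 1: K-Y = 12 → M
  i= 2: C-O = 14 → O
  i= 3: F-M = 19 → T
  i= 4: T-K =  9 → J
  i= 5: S-F = 13 → N
  i= 6: L-Z = 12 → M
  i= 7: D-P = 14 → O
  i= 8: A-H = 19 → T
  i= 9: T-K =  9 → J
  i=10: V-I = 13 → N
  i=11: R-F = 12 → M
  i=12: M-Y = 14 → O
  i=13: S-Z = 19 → T
  i=14: D-U =  9 → J
  i=15: I-V = 13 → N
  i=16: D-R = 12 → M
  i=17: C-O = 14 → O
  i=18: R-Y = 19 → T
  shifts repeat with period 5: NMOTJ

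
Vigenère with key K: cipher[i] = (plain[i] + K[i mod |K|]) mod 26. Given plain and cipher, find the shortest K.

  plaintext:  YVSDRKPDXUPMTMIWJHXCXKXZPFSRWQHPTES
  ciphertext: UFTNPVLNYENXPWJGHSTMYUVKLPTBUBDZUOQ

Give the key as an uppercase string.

  i= 0: U-Y = 22 → W
  i= 1: F-V = 10 → K
  i= 2: T-S =  1 → B
  i= 3: N-D = 10 → K
  i= 4: P-R = 24 → Y
  i= 5: V-K = 11 → L
  i= 6: L-P = 22 → W
  i= 7: N-D = 10 → K
  i= 8: Y-X =  1 → B
  i= 9: E-U = 10 → K
  i=10: N-P = 24 → Y
  i=11: X-M = 11 → L
  i=12: P-T = 22 → W
  i=13: W-M = 10 → K
  i=14: J-I =  1 → B
  i=15: G-W = 10 → K
  i=16: H-J = 24 → Y
  i=17: S-H = 11 → L
  i=18: T-X = 22 → W
  i=19: M-C = 10 → K
  i=20: Y-X =  1 → B
  i=21: U-K = 10 → K
  i=22: V-X = 24 → Y
  i=23: K-Z = 11 → L
  i=24: L-P = 22 → W
  i=25: P-F = 10 → K
  i=26: T-S =  1 → B
  i=27: B-R = 10 → K
  i=28: U-W = 24 → Y
  i=29: B-Q = 11 → L
  i=30: D-H = 22 → W
  i=31: Z-P = 10 → K
  i=32: U-T =  1 → B
  i=33: O-E = 10 → K
  i=34: Q-S = 24 → Y
  shifts repeat with period 6: WKBKYL

WKBKYL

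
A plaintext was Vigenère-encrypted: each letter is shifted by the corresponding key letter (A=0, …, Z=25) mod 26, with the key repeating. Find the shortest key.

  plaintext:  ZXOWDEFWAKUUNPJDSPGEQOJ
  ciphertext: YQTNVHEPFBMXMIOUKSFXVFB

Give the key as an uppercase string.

ZTFRSD

  i= 0: Y-Z = 25 → Z
  i= 1: Q-X = 19 → T
  i= 2: T-O =  5 → F
  i= 3: N-W = 17 → R
  i= 4: V-D = 18 → S
  i= 5: H-E =  3 → D
  i= 6: E-F = 25 → Z
  i= 7: P-W = 19 → T
  i= 8: F-A =  5 → F
  i= 9: B-K = 17 → R
  i=10: M-U = 18 → S
  i=11: X-U =  3 → D
  i=12: M-N = 25 → Z
  i=13: I-P = 19 → T
  i=14: O-J =  5 → F
  i=15: U-D = 17 → R
  i=16: K-S = 18 → S
  i=17: S-P =  3 → D
  i=18: F-G = 25 → Z
  i=19: X-E = 19 → T
  i=20: V-Q =  5 → F
  i=21: F-O = 17 → R
  i=22: B-J = 18 → S
  shifts repeat with period 6: ZTFRSD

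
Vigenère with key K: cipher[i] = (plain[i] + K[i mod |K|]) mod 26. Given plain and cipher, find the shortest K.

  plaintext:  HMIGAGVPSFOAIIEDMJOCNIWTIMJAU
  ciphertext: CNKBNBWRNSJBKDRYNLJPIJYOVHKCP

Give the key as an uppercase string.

  i= 0: C-H = 21 → V
  i= 1: N-M =  1 → B
  i= 2: K-I =  2 → C
  i= 3: B-G = 21 → V
  i= 4: N-A = 13 → N
  i= 5: B-G = 21 → V
  i= 6: W-V =  1 → B
  i= 7: R-P =  2 → C
  i= 8: N-S = 21 → V
  i= 9: S-F = 13 → N
  i=10: J-O = 21 → V
  i=11: B-A =  1 → B
  i=12: K-I =  2 → C
  i=13: D-I = 21 → V
  i=14: R-E = 13 → N
  i=15: Y-D = 21 → V
  i=16: N-M =  1 → B
  i=17: L-J =  2 → C
  i=18: J-O = 21 → V
  i=19: P-C = 13 → N
  i=20: I-N = 21 → V
  i=21: J-I =  1 → B
  i=22: Y-W =  2 → C
  i=23: O-T = 21 → V
  i=24: V-I = 13 → N
  i=25: H-M = 21 → V
  i=26: K-J =  1 → B
  i=27: C-A =  2 → C
  i=28: P-U = 21 → V
  shifts repeat with period 5: VBCVN

VBCVN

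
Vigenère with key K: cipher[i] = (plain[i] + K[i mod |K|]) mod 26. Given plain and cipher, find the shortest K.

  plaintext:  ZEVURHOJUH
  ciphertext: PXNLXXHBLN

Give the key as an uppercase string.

QTSRG

  i= 0: P-Z = 16 → Q
  i= 1: X-E = 19 → T
  i= 2: N-V = 18 → S
  i= 3: L-U = 17 → R
  i= 4: X-R =  6 → G
  i= 5: X-H = 16 → Q
  i= 6: H-O = 19 → T
  i= 7: B-J = 18 → S
  i= 8: L-U = 17 → R
  i= 9: N-H =  6 → G
  shifts repeat with period 5: QTSRG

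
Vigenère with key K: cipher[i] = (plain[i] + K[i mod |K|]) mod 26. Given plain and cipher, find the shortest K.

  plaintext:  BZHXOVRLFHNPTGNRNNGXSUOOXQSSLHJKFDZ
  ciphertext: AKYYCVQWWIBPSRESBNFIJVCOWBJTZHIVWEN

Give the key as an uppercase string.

  i= 0: A-B = 25 → Z
  i= 1: K-Z = 11 → L
  i= 2: Y-H = 17 → R
  i= 3: Y-X =  1 → B
  i= 4: C-O = 14 → O
  i= 5: V-V =  0 → A
  i= 6: Q-R = 25 → Z
  i= 7: W-L = 11 → L
  i= 8: W-F = 17 → R
  i= 9: I-H =  1 → B
  i=10: B-N = 14 → O
  i=11: P-P =  0 → A
  i=12: S-T = 25 → Z
  i=13: R-G = 11 → L
  i=14: E-N = 17 → R
  i=15: S-R =  1 → B
  i=16: B-N = 14 → O
  i=17: N-N =  0 → A
  i=18: F-G = 25 → Z
  i=19: I-X = 11 → L
  i=20: J-S = 17 → R
  i=21: V-U =  1 → B
  i=22: C-O = 14 → O
  i=23: O-O =  0 → A
  i=24: W-X = 25 → Z
  i=25: B-Q = 11 → L
  i=26: J-S = 17 → R
  i=27: T-S =  1 → B
  i=28: Z-L = 14 → O
  i=29: H-H =  0 → A
  i=30: I-J = 25 → Z
  i=31: V-K = 11 → L
  i=32: W-F = 17 → R
  i=33: E-D =  1 → B
  i=34: N-Z = 14 → O
  shifts repeat with period 6: ZLRBOA

ZLRBOA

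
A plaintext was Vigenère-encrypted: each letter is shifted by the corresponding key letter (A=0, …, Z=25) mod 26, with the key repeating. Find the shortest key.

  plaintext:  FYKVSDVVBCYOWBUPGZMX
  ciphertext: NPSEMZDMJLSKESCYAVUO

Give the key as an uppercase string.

  i= 0: N-F =  8 → I
  i= 1: P-Y = 17 → R
  i= 2: S-K =  8 → I
  i= 3: E-V =  9 → J
  i= 4: M-S = 20 → U
  i= 5: Z-D = 22 → W
  i= 6: D-V =  8 → I
  i= 7: M-V = 17 → R
  i= 8: J-B =  8 → I
  i= 9: L-C =  9 → J
  i=10: S-Y = 20 → U
  i=11: K-O = 22 → W
  i=12: E-W =  8 → I
  i=13: S-B = 17 → R
  i=14: C-U =  8 → I
  i=15: Y-P =  9 → J
  i=16: A-G = 20 → U
  i=17: V-Z = 22 → W
  i=18: U-M =  8 → I
  i=19: O-X = 17 → R
  shifts repeat with period 6: IRIJUW

IRIJUW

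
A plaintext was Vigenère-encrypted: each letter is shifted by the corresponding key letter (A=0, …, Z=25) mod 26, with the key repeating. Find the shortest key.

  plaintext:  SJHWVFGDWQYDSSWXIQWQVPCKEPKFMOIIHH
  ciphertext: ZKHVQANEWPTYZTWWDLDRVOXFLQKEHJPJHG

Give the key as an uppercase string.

  i= 0: Z-S =  7 → H
  i= 1: K-J =  1 → B
  i= 2: H-H =  0 → A
  i= 3: V-W = 25 → Z
  i= 4: Q-V = 21 → V
  i= 5: A-F = 21 → V
  i= 6: N-G =  7 → H
  i= 7: E-D =  1 → B
  i= 8: W-W =  0 → A
  i= 9: P-Q = 25 → Z
  i=10: T-Y = 21 → V
  i=11: Y-D = 21 → V
  i=12: Z-S =  7 → H
  i=13: T-S =  1 → B
  i=14: W-W =  0 → A
  i=15: W-X = 25 → Z
  i=16: D-I = 21 → V
  i=17: L-Q = 21 → V
  i=18: D-W =  7 → H
  i=19: R-Q =  1 → B
  i=20: V-V =  0 → A
  i=21: O-P = 25 → Z
  i=22: X-C = 21 → V
  i=23: F-K = 21 → V
  i=24: L-E =  7 → H
  i=25: Q-P =  1 → B
  i=26: K-K =  0 → A
  i=27: E-F = 25 → Z
  i=28: H-M = 21 → V
  i=29: J-O = 21 → V
  i=30: P-I =  7 → H
  i=31: J-I =  1 → B
  i=32: H-H =  0 → A
  i=33: G-H = 25 → Z
  shifts repeat with period 6: HBAZVV

HBAZVV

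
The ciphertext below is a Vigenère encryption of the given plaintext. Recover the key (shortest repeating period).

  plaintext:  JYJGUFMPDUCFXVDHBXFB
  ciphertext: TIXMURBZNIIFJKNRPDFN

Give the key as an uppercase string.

  i= 0: T-J = 10 → K
  i= 1: I-Y = 10 → K
  i= 2: X-J = 14 → O
  i= 3: M-G =  6 → G
  i= 4: U-U =  0 → A
  i= 5: R-F = 12 → M
  i= 6: B-M = 15 → P
  i= 7: Z-P = 10 → K
  i= 8: N-D = 10 → K
  i= 9: I-U = 14 → O
  i=10: I-C =  6 → G
  i=11: F-F =  0 → A
  i=12: J-X = 12 → M
  i=13: K-V = 15 → P
  i=14: N-D = 10 → K
  i=15: R-H = 10 → K
  i=16: P-B = 14 → O
  i=17: D-X =  6 → G
  i=18: F-F =  0 → A
  i=19: N-B = 12 → M
  shifts repeat with period 7: KKOGAMP

KKOGAMP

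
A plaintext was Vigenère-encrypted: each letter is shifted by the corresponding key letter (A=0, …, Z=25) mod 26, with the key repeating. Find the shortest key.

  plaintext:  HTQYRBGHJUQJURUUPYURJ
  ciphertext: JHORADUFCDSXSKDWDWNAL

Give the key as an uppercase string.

COYTJ

  i= 0: J-H =  2 → C
  i= 1: H-T = 14 → O
  i= 2: O-Q = 24 → Y
  i= 3: R-Y = 19 → T
  i= 4: A-R =  9 → J
  i= 5: D-B =  2 → C
  i= 6: U-G = 14 → O
  i= 7: F-H = 24 → Y
  i= 8: C-J = 19 → T
  i= 9: D-U =  9 → J
  i=10: S-Q =  2 → C
  i=11: X-J = 14 → O
  i=12: S-U = 24 → Y
  i=13: K-R = 19 → T
  i=14: D-U =  9 → J
  i=15: W-U =  2 → C
  i=16: D-P = 14 → O
  i=17: W-Y = 24 → Y
  i=18: N-U = 19 → T
  i=19: A-R =  9 → J
  i=20: L-J =  2 → C
  shifts repeat with period 5: COYTJ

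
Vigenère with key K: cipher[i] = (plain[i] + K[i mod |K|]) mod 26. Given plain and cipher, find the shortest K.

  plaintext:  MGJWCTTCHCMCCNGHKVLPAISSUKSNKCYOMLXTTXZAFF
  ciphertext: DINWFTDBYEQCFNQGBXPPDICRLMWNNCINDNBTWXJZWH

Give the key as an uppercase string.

  i= 0: D-M = 17 → R
  i= 1: I-G =  2 → C
  i= 2: N-J =  4 → E
  i= 3: W-W =  0 → A
  i= 4: F-C =  3 → D
  i= 5: T-T =  0 → A
  i= 6: D-T = 10 → K
  i= 7: B-C = 25 → Z
  i= 8: Y-H = 17 → R
  i= 9: E-C =  2 → C
  i=10: Q-M =  4 → E
  i=11: C-C =  0 → A
  i=12: F-C =  3 → D
  i=13: N-N =  0 → A
  i=14: Q-G = 10 → K
  i=15: G-H = 25 → Z
  i=16: B-K = 17 → R
  i=17: X-V =  2 → C
  i=18: P-L =  4 → E
  i=19: P-P =  0 → A
  i=20: D-A =  3 → D
  i=21: I-I =  0 → A
  i=22: C-S = 10 → K
  i=23: R-S = 25 → Z
  i=24: L-U = 17 → R
  i=25: M-K =  2 → C
  i=26: W-S =  4 → E
  i=27: N-N =  0 → A
  i=28: N-K =  3 → D
  i=29: C-C =  0 → A
  i=30: I-Y = 10 → K
  i=31: N-O = 25 → Z
  i=32: D-M = 17 → R
  i=33: N-L =  2 → C
  i=34: B-X =  4 → E
  i=35: T-T =  0 → A
  i=36: W-T =  3 → D
  i=37: X-X =  0 → A
  i=38: J-Z = 10 → K
  i=39: Z-A = 25 → Z
  i=40: W-F = 17 → R
  i=41: H-F =  2 → C
  shifts repeat with period 8: RCEADAKZ

RCEADAKZ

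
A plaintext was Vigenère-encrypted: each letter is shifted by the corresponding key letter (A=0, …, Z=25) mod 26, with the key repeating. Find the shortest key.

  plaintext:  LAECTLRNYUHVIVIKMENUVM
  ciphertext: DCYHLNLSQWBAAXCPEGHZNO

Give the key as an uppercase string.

SCUF

  i= 0: D-L = 18 → S
  i= 1: C-A =  2 → C
  i= 2: Y-E = 20 → U
  i= 3: H-C =  5 → F
  i= 4: L-T = 18 → S
  i= 5: N-L =  2 → C
  i= 6: L-R = 20 → U
  i= 7: S-N =  5 → F
  i= 8: Q-Y = 18 → S
  i= 9: W-U =  2 → C
  i=10: B-H = 20 → U
  i=11: A-V =  5 → F
  i=12: A-I = 18 → S
  i=13: X-V =  2 → C
  i=14: C-I = 20 → U
  i=15: P-K =  5 → F
  i=16: E-M = 18 → S
  i=17: G-E =  2 → C
  i=18: H-N = 20 → U
  i=19: Z-U =  5 → F
  i=20: N-V = 18 → S
  i=21: O-M =  2 → C
  shifts repeat with period 4: SCUF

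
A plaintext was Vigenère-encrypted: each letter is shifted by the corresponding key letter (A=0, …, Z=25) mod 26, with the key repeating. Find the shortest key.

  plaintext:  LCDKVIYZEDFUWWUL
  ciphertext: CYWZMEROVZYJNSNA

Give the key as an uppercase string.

  i= 0: C-L = 17 → R
  i= 1: Y-C = 22 → W
  i= 2: W-D = 19 → T
  i= 3: Z-K = 15 → P
  i= 4: M-V = 17 → R
  i= 5: E-I = 22 → W
  i= 6: R-Y = 19 → T
  i= 7: O-Z = 15 → P
  i= 8: V-E = 17 → R
  i= 9: Z-D = 22 → W
  i=10: Y-F = 19 → T
  i=11: J-U = 15 → P
  i=12: N-W = 17 → R
  i=13: S-W = 22 → W
  i=14: N-U = 19 → T
  i=15: A-L = 15 → P
  shifts repeat with period 4: RWTP

RWTP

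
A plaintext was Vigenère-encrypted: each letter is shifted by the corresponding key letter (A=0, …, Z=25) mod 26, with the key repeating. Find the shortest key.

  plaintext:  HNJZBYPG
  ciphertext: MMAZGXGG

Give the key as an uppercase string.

  i= 0: M-H =  5 → F
  i= 1: M-N = 25 → Z
  i= 2: A-J = 17 → R
  i= 3: Z-Z =  0 → A
  i= 4: G-B =  5 → F
  i= 5: X-Y = 25 → Z
  i= 6: G-P = 17 → R
  i= 7: G-G =  0 → A
  shifts repeat with period 4: FZRA

FZRA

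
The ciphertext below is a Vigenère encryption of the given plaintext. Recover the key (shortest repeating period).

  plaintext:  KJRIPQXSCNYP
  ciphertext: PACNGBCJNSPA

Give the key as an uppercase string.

  i= 0: P-K =  5 → F
  i= 1: A-J = 17 → R
  i= 2: C-R = 11 → L
  i= 3: N-I =  5 → F
  i= 4: G-P = 17 → R
  i= 5: B-Q = 11 → L
  i= 6: C-X =  5 → F
  i= 7: J-S = 17 → R
  i= 8: N-C = 11 → L
  i= 9: S-N =  5 → F
  i=10: P-Y = 17 → R
  i=11: A-P = 11 → L
  shifts repeat with period 3: FRL

FRL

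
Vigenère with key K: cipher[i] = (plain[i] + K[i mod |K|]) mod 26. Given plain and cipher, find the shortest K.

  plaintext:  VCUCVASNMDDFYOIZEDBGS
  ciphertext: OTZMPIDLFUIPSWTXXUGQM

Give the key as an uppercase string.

  i= 0: O-V = 19 → T
  i= 1: T-C = 17 → R
  i= 2: Z-U =  5 → F
  i= 3: M-C = 10 → K
  i= 4: P-V = 20 → U
  i= 5: I-A =  8 → I
  i= 6: D-S = 11 → L
  i= 7: L-N = 24 → Y
  i= 8: F-M = 19 → T
  i= 9: U-D = 17 → R
  i=10: I-D =  5 → F
  i=11: P-F = 10 → K
  i=12: S-Y = 20 → U
  i=13: W-O =  8 → I
  i=14: T-I = 11 → L
  i=15: X-Z = 24 → Y
  i=16: X-E = 19 → T
  i=17: U-D = 17 → R
  i=18: G-B =  5 → F
  i=19: Q-G = 10 → K
  i=20: M-S = 20 → U
  shifts repeat with period 8: TRFKUILY

TRFKUILY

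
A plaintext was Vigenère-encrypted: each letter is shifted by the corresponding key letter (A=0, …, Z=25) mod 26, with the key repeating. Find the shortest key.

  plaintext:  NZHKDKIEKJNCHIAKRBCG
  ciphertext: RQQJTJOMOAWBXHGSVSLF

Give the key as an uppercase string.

ERJZQZGI

  i= 0: R-N =  4 → E
  i= 1: Q-Z = 17 → R
  i= 2: Q-H =  9 → J
  i= 3: J-K = 25 → Z
  i= 4: T-D = 16 → Q
  i= 5: J-K = 25 → Z
  i= 6: O-I =  6 → G
  i= 7: M-E =  8 → I
  i= 8: O-K =  4 → E
  i= 9: A-J = 17 → R
  i=10: W-N =  9 → J
  i=11: B-C = 25 → Z
  i=12: X-H = 16 → Q
  i=13: H-I = 25 → Z
  i=14: G-A =  6 → G
  i=15: S-K =  8 → I
  i=16: V-R =  4 → E
  i=17: S-B = 17 → R
  i=18: L-C =  9 → J
  i=19: F-G = 25 → Z
  shifts repeat with period 8: ERJZQZGI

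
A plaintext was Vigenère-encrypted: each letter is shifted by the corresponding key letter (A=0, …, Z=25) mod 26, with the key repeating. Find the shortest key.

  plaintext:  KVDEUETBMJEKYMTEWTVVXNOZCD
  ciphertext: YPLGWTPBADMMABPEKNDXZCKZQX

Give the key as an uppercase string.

  i= 0: Y-K = 14 → O
  i= 1: P-V = 20 → U
  i= 2: L-D =  8 → I
  i= 3: G-E =  2 → C
  i= 4: W-U =  2 → C
  i= 5: T-E = 15 → P
  i= 6: P-T = 22 → W
  i= 7: B-B =  0 → A
  i= 8: A-M = 14 → O
  i= 9: D-J = 20 → U
  i=10: M-E =  8 → I
  i=11: M-K =  2 → C
  i=12: A-Y =  2 → C
  i=13: B-M = 15 → P
  i=14: P-T = 22 → W
  i=15: E-E =  0 → A
  i=16: K-W = 14 → O
  i=17: N-T = 20 → U
  i=18: D-V =  8 → I
  i=19: X-V =  2 → C
  i=20: Z-X =  2 → C
  i=21: C-N = 15 → P
  i=22: K-O = 22 → W
  i=23: Z-Z =  0 → A
  i=24: Q-C = 14 → O
  i=25: X-D = 20 → U
  shifts repeat with period 8: OUICCPWA

OUICCPWA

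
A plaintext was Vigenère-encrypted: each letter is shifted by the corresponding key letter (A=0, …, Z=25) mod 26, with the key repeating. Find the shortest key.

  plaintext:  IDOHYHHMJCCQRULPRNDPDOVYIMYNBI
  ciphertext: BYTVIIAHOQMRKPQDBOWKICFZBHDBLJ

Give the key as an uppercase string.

TVFOKB

  i= 0: B-I = 19 → T
  i= 1: Y-D = 21 → V
  i= 2: T-O =  5 → F
  i= 3: V-H = 14 → O
  i= 4: I-Y = 10 → K
  i= 5: I-H =  1 → B
  i= 6: A-H = 19 → T
  i= 7: H-M = 21 → V
  i= 8: O-J =  5 → F
  i= 9: Q-C = 14 → O
  i=10: M-C = 10 → K
  i=11: R-Q =  1 → B
  i=12: K-R = 19 → T
  i=13: P-U = 21 → V
  i=14: Q-L =  5 → F
  i=15: D-P = 14 → O
  i=16: B-R = 10 → K
  i=17: O-N =  1 → B
  i=18: W-D = 19 → T
  i=19: K-P = 21 → V
  i=20: I-D =  5 → F
  i=21: C-O = 14 → O
  i=22: F-V = 10 → K
  i=23: Z-Y =  1 → B
  i=24: B-I = 19 → T
  i=25: H-M = 21 → V
  i=26: D-Y =  5 → F
  i=27: B-N = 14 → O
  i=28: L-B = 10 → K
  i=29: J-I =  1 → B
  shifts repeat with period 6: TVFOKB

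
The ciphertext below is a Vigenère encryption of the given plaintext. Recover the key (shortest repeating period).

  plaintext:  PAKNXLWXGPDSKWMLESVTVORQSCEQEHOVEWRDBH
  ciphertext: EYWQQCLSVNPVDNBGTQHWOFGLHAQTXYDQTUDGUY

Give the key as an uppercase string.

PYMDTRPV

  i= 0: E-P = 15 → P
  i= 1: Y-A = 24 → Y
  i= 2: W-K = 12 → M
  i= 3: Q-N =  3 → D
  i= 4: Q-X = 19 → T
  i= 5: C-L = 17 → R
  i= 6: L-W = 15 → P
  i= 7: S-X = 21 → V
  i= 8: V-G = 15 → P
  i= 9: N-P = 24 → Y
  i=10: P-D = 12 → M
  i=11: V-S =  3 → D
  i=12: D-K = 19 → T
  i=13: N-W = 17 → R
  i=14: B-M = 15 → P
  i=15: G-L = 21 → V
  i=16: T-E = 15 → P
  i=17: Q-S = 24 → Y
  i=18: H-V = 12 → M
  i=19: W-T =  3 → D
  i=20: O-V = 19 → T
  i=21: F-O = 17 → R
  i=22: G-R = 15 → P
  i=23: L-Q = 21 → V
  i=24: H-S = 15 → P
  i=25: A-C = 24 → Y
  i=26: Q-E = 12 → M
  i=27: T-Q =  3 → D
  i=28: X-E = 19 → T
  i=29: Y-H = 17 → R
  i=30: D-O = 15 → P
  i=31: Q-V = 21 → V
  i=32: T-E = 15 → P
  i=33: U-W = 24 → Y
  i=34: D-R = 12 → M
  i=35: G-D =  3 → D
  i=36: U-B = 19 → T
  i=37: Y-H = 17 → R
  shifts repeat with period 8: PYMDTRPV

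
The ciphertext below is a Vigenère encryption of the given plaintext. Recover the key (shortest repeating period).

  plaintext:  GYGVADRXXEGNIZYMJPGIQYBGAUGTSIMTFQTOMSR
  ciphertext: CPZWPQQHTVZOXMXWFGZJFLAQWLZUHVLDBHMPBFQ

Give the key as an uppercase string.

WRTBPNZK

  i= 0: C-G = 22 → W
  i= 1: P-Y = 17 → R
  i= 2: Z-G = 19 → T
  i= 3: W-V =  1 → B
  i= 4: P-A = 15 → P
  i= 5: Q-D = 13 → N
  i= 6: Q-R = 25 → Z
  i= 7: H-X = 10 → K
  i= 8: T-X = 22 → W
  i= 9: V-E = 17 → R
  i=10: Z-G = 19 → T
  i=11: O-N =  1 → B
  i=12: X-I = 15 → P
  i=13: M-Z = 13 → N
  i=14: X-Y = 25 → Z
  i=15: W-M = 10 → K
  i=16: F-J = 22 → W
  i=17: G-P = 17 → R
  i=18: Z-G = 19 → T
  i=19: J-I =  1 → B
  i=20: F-Q = 15 → P
  i=21: L-Y = 13 → N
  i=22: A-B = 25 → Z
  i=23: Q-G = 10 → K
  i=24: W-A = 22 → W
  i=25: L-U = 17 → R
  i=26: Z-G = 19 → T
  i=27: U-T =  1 → B
  i=28: H-S = 15 → P
  i=29: V-I = 13 → N
  i=30: L-M = 25 → Z
  i=31: D-T = 10 → K
  i=32: B-F = 22 → W
  i=33: H-Q = 17 → R
  i=34: M-T = 19 → T
  i=35: P-O =  1 → B
  i=36: B-M = 15 → P
  i=37: F-S = 13 → N
  i=38: Q-R = 25 → Z
  shifts repeat with period 8: WRTBPNZK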